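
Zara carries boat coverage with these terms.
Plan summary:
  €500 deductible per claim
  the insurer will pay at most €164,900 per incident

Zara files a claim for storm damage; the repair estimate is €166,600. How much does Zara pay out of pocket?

€1,700

After the deductible, €166,600 − €500 = €166,100 remains.
The €164,900 per-incident cap binds; insurer pays €164,900.
The owner bears the rest of the original loss: €166,600 − €164,900 = €1,700.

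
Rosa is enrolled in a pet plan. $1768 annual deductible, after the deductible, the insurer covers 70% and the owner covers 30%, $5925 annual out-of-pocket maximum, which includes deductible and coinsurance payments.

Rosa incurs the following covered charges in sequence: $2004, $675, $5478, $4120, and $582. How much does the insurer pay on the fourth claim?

$2884

Claim 1 — $2004: $1768 finishes the deductible; $236 goes to coinsurance; 30% of $236 = $70.80. Owner pays $1838.80; OOP now $1838.80. Plan pays $2004 − $1838.80 = $165.20.
Claim 2 — $675: 30% coinsurance on $675 = $202.50. Cost to owner: $202.50. OOP to date $2041.30. Plan pays $675 − $202.50 = $472.50.
Claim 3 — $5478: 30% coinsurance on $5478 = $1643.40. Owner owes $1643.40 (running OOP $3684.70). Insurer: $5478 − $1643.40 = $3834.60.
Claim 4 — $4120: deductible already satisfied, so owner's share is 30% × $4120 = $1236. Owner pays $1236; OOP now $4920.70. Insurer: $4120 − $1236 = $2884.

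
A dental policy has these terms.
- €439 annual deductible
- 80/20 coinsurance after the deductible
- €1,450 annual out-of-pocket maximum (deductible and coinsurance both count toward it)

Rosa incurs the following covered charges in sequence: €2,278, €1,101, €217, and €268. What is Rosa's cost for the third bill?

€43.40

Claim 1 — €2,278: €439 to deductible, leaving €1,839; patient's 20% is €367.80. Patient pays €806.80; OOP now €806.80.
Claim 2 — €1,101: deductible already satisfied, so patient's share is 20% × €1,101 = €220.20. Patient owes €220.20 (running OOP €1,027).
Claim 3 — €217: 20% coinsurance on €217 = €43.40. Cost to patient: €43.40. OOP to date €1,070.40.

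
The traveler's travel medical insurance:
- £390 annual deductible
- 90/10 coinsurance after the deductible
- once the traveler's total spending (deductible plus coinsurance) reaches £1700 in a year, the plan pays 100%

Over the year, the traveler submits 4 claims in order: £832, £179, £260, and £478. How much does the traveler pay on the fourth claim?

£47.80

#1 (£832): £390 finishes the deductible; £442 goes to coinsurance; coinsurance £442 × 10% = £44.20. Traveler pays £434.20; OOP now £434.20.
#2 (£179): 10% coinsurance on £179 = £17.90. Cost to traveler: £17.90. OOP to date £452.10.
#3 (£260): deductible met; 10% of £260 = £26. Traveler pays £26; OOP now £478.10.
#4 (£478): 10% coinsurance on £478 = £47.80. Traveler pays £47.80; OOP now £525.90.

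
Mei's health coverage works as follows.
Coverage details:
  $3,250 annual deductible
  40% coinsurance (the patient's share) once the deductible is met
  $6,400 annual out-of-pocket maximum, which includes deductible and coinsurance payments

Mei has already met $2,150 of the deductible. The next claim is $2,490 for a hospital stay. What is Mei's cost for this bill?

Deductible still to meet: $3,250 − $2,150 = $1,100.
After the $1,100 deductible portion, $2,490 − $1,100 = $1,390 is subject to coinsurance.
40% of $1,390 = $556 falls to the patient.
That puts the patient's cost at $1,100 + $556 = $1,656 before any cap.
Total out-of-pocket so far would be $2,150 + $1,656 = $3,806, below the $6,400 cap — no reduction.

$1,656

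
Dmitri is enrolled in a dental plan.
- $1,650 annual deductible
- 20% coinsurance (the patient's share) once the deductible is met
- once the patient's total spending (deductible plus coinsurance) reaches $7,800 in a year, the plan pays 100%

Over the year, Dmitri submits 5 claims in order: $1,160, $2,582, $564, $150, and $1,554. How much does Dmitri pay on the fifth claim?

$310.80

Claim 1 — $1,160: entire amount goes to the deductible. Patient pays $1,160; OOP now $1,160.
Claim 2 — $2,582: deductible takes $490, $2,092 remains; 20% of $2,092 = $418.40. Patient pays $908.40; OOP now $2,068.40.
Claim 3 — $564: deductible met; 20% of $564 = $112.80. Patient pays $112.80; OOP now $2,181.20.
Claim 4 — $150: deductible met; 20% of $150 = $30. Cost to patient: $30. OOP to date $2,211.20.
Claim 5 — $1,554: 20% coinsurance on $1,554 = $310.80. Patient owes $310.80 (running OOP $2,522).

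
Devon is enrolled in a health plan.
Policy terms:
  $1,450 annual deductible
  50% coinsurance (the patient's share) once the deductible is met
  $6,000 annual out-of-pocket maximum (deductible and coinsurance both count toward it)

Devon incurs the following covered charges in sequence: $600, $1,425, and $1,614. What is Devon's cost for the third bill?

Bill 1, $600: entire amount goes to the deductible. Patient pays $600; OOP now $600.
Bill 2, $1,425: deductible takes $850, $575 remains; coinsurance $575 × 50% = $287.50. Patient pays $1,137.50; OOP now $1,737.50.
Bill 3, $1,614: deductible already satisfied, so patient's share is 50% × $1,614 = $807. Cost to patient: $807. OOP to date $2,544.50.

$807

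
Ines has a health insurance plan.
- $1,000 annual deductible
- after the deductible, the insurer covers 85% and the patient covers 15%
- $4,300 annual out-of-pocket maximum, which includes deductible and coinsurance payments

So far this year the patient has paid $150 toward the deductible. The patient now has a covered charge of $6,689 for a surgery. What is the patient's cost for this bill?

$150 of the $1,000 deductible is already met, leaving $850.
The remaining $5,839 (= $6,689 − $850) moves to coinsurance.
Patient's 15% share of $5,839 is $875.85.
That puts the patient's cost at $850 + $875.85 = $1,725.85 before any cap.
Total out-of-pocket so far would be $150 + $1,725.85 = $1,875.85, below the $4,300 cap — no reduction.

$1,725.85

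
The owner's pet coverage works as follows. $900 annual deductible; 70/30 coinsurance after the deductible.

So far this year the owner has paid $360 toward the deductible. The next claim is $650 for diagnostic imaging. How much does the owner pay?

$573

Deductible still to meet: $900 − $360 = $540.
After the $540 deductible portion, $650 − $540 = $110 is subject to coinsurance.
Owner's 30% share of $110 is $33.
That puts the owner's cost at $540 + $33 = $573.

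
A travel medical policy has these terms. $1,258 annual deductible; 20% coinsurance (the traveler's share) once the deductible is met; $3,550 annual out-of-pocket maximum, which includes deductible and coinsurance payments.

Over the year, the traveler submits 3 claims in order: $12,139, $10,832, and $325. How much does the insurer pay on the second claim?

Bill 1, $12,139: $1,258 finishes the deductible; $10,881 goes to coinsurance; 20% of $10,881 = $2,176.20. Cost to traveler: $3,434.20. OOP to date $3,434.20. Insurer: $12,139 − $3,434.20 = $8,704.80.
Bill 2, $10,832: deductible already satisfied, so traveler's share is 20% × $10,832 = $2,166.40. That would push OOP to $5,600.60, over the $3,550 cap, so traveler pays $3,550 − $3,434.20 = $115.80. Plan pays $10,832 − $115.80 = $10,716.20.

$10,716.20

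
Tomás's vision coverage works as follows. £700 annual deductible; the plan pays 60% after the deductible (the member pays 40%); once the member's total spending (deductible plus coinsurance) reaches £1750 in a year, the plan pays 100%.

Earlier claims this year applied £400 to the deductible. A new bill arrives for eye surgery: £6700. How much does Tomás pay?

£1350

£400 of the £700 deductible is already met, leaving £300.
The remaining £6400 (= £6700 − £300) moves to coinsurance.
40% of £6400 = £2560 falls to the member.
So the member owes £300 + £2560 = £2860 before any cap.
That would bring total out-of-pocket to £3260, past the £1750 cap. The member is capped at £1750 − £400 = £1350 on this claim.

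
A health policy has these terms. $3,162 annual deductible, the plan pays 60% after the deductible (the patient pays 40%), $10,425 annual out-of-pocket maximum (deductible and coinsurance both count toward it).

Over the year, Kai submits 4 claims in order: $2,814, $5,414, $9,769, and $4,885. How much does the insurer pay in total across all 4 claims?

$12,457

Claim 1 ($2,814): fully absorbed by the deductible. Cost to patient: $2,814. OOP to date $2,814. Insurer: $2,814 − $2,814 = $0.
Claim 2 ($5,414): deductible takes $348, $5,066 remains; patient's 40% is $2,026.40. Patient owes $2,374.40 (running OOP $5,188.40). Plan pays $5,414 − $2,374.40 = $3,039.60.
Claim 3 ($9,769): 40% coinsurance on $9,769 = $3,907.60. Patient owes $3,907.60 (running OOP $9,096). Insurer: $9,769 − $3,907.60 = $5,861.40.
Claim 4 ($4,885): 40% coinsurance on $4,885 = $1,954. OOP would hit $11,050 > $10,425, so the cap limits the patient to $10,425 − $9,096 = $1,329. Insurer: $4,885 − $1,329 = $3,556.
Insurer total: $0 + $3,039.60 + $5,861.40 + $3,556 = $12,457.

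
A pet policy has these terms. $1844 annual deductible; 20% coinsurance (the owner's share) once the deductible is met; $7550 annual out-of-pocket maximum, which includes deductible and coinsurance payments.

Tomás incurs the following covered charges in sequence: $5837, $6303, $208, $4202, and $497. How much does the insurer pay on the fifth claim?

#1 ($5837): deductible takes $1844, $3993 remains; owner's 20% is $798.60. Cost to owner: $2642.60. OOP to date $2642.60. Plan pays $5837 − $2642.60 = $3194.40.
#2 ($6303): 20% coinsurance on $6303 = $1260.60. Cost to owner: $1260.60. OOP to date $3903.20. Insurer: $6303 − $1260.60 = $5042.40.
#3 ($208): deductible met; 20% of $208 = $41.60. Owner pays $41.60; OOP now $3944.80. Insurer: $208 − $41.60 = $166.40.
#4 ($4202): deductible met; 20% of $4202 = $840.40. Cost to owner: $840.40. OOP to date $4785.20. Insurer: $4202 − $840.40 = $3361.60.
#5 ($497): deductible met; 20% of $497 = $99.40. Owner pays $99.40; OOP now $4884.60. Insurer: $497 − $99.40 = $397.60.

$397.60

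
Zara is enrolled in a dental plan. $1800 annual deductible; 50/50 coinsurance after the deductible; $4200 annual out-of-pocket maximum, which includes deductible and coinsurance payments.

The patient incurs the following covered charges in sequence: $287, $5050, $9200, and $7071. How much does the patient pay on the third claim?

Claim 1 ($287): entire amount goes to the deductible. Patient owes $287 (running OOP $287).
Claim 2 ($5050): deductible takes $1513, $3537 remains; patient's 50% is $1768.50. Patient pays $3281.50; OOP now $3568.50.
Claim 3 ($9200): deductible met; 50% of $9200 = $4600. That would push OOP to $8168.50, over the $4200 cap, so patient pays $4200 − $3568.50 = $631.50.

$631.50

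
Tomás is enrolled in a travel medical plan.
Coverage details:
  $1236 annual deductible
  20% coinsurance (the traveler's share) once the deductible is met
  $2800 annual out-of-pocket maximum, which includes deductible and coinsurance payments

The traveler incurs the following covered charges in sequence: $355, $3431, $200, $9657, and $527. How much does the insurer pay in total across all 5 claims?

$11370

#1 ($355): fully absorbed by the deductible. Cost to traveler: $355. OOP to date $355. Insurer: $355 − $355 = $0.
#2 ($3431): $881 finishes the deductible; $2550 goes to coinsurance; 20% of $2550 = $510. Traveler owes $1391 (running OOP $1746). Plan pays $3431 − $1391 = $2040.
#3 ($200): 20% coinsurance on $200 = $40. Traveler pays $40; OOP now $1786. Plan pays $200 − $40 = $160.
#4 ($9657): deductible already satisfied, so traveler's share is 20% × $9657 = $1931.40. Adding that to $1786 gives $3717.40, past the $2800 cap; traveler pays only $2800 − $1786 = $1014. Insurer: $9657 − $1014 = $8643.
#5 ($527): 20% coinsurance on $527 = $105.40. Adding that to $2800 gives $2905.40, past the $2800 cap; traveler pays only $2800 − $2800 = $0. Insurer: $527 − $0 = $527.
Insurer total: $0 + $2040 + $160 + $8643 + $527 = $11370.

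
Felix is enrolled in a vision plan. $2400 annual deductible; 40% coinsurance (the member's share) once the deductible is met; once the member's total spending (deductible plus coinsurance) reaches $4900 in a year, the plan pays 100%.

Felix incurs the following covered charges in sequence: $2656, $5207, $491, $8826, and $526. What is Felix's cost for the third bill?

$196.40

Claim 1 ($2656): $2400 to deductible, leaving $256; coinsurance $256 × 40% = $102.40. Member owes $2502.40 (running OOP $2502.40).
Claim 2 ($5207): deductible met; 40% of $5207 = $2082.80. Member owes $2082.80 (running OOP $4585.20).
Claim 3 ($491): deductible already satisfied, so member's share is 40% × $491 = $196.40. Member pays $196.40; OOP now $4781.60.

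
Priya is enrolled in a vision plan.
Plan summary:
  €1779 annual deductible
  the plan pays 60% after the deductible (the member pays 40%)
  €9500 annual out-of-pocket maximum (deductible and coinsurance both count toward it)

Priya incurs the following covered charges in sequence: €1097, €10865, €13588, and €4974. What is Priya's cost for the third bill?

€3647.80

Bill 1, €1097: all of it applies to the deductible. Member pays €1097; OOP now €1097.
Bill 2, €10865: €682 to deductible, leaving €10183; 40% of €10183 = €4073.20. Member pays €4755.20; OOP now €5852.20.
Bill 3, €13588: 40% coinsurance on €13588 = €5435.20. OOP would hit €11287.40 > €9500, so the cap limits the member to €9500 − €5852.20 = €3647.80.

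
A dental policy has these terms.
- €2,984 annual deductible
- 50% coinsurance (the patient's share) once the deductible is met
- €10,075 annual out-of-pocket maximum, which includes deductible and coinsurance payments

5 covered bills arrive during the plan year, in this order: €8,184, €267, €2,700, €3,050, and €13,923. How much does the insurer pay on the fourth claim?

€1,525

Claim 1 (€8,184): €2,984 to deductible, leaving €5,200; 50% of €5,200 = €2,600. Patient pays €5,584; OOP now €5,584. Insurer: €8,184 − €5,584 = €2,600.
Claim 2 (€267): deductible already satisfied, so patient's share is 50% × €267 = €133.50. Patient owes €133.50 (running OOP €5,717.50). Plan pays €267 − €133.50 = €133.50.
Claim 3 (€2,700): deductible already satisfied, so patient's share is 50% × €2,700 = €1,350. Patient owes €1,350 (running OOP €7,067.50). Insurer: €2,700 − €1,350 = €1,350.
Claim 4 (€3,050): deductible met; 50% of €3,050 = €1,525. Cost to patient: €1,525. OOP to date €8,592.50. Insurer: €3,050 − €1,525 = €1,525.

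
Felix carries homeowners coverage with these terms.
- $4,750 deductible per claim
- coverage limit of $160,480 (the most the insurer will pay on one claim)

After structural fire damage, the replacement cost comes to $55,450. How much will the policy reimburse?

After the deductible, $55,450 − $4,750 = $50,700 remains.
That's under the $160,480 cap, so the insurer reimburses the full $50,700.

$50,700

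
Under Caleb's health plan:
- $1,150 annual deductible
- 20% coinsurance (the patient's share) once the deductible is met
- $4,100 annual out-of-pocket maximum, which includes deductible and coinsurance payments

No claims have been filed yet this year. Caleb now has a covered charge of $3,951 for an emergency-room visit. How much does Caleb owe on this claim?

$1,710.20

Nothing has been paid toward the $1,150 deductible, so the first $1,150 of this charge is applied there.
After the $1,150 deductible portion, $3,951 − $1,150 = $2,801 is subject to coinsurance.
20% of $2,801 = $560.20 falls to the patient.
Patient responsibility before any cap: $1,150 + $560.20 = $1,710.20.
Total out-of-pocket so far would be $0 + $1,710.20 = $1,710.20, below the $4,100 cap — no reduction.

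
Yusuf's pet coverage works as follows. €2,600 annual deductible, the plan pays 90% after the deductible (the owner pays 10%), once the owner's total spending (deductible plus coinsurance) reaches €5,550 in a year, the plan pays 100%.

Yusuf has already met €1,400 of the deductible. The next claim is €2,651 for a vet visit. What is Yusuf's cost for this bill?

Remaining deductible: €2,600 − €1,400 = €1,200.
That leaves €2,651 − €1,200 = €1,451 for coinsurance.
Coinsurance: €1,451 × 10% = €145.10.
So the owner owes €1,200 + €145.10 = €1,345.10 before any cap.
Total out-of-pocket so far would be €1,400 + €1,345.10 = €2,745.10, below the €5,550 cap — no reduction.

€1,345.10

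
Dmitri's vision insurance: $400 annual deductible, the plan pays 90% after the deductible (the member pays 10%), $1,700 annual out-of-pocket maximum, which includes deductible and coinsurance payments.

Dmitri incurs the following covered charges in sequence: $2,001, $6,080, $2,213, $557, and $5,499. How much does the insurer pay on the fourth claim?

Claim 1 ($2,001): $400 finishes the deductible; $1,601 goes to coinsurance; coinsurance $1,601 × 10% = $160.10. Cost to member: $560.10. OOP to date $560.10. Plan pays $2,001 − $560.10 = $1,440.90.
Claim 2 ($6,080): deductible met; 10% of $6,080 = $608. Member owes $608 (running OOP $1,168.10). Insurer: $6,080 − $608 = $5,472.
Claim 3 ($2,213): deductible met; 10% of $2,213 = $221.30. Member owes $221.30 (running OOP $1,389.40). Insurer: $2,213 − $221.30 = $1,991.70.
Claim 4 ($557): 10% coinsurance on $557 = $55.70. Member owes $55.70 (running OOP $1,445.10). Plan pays $557 − $55.70 = $501.30.

$501.30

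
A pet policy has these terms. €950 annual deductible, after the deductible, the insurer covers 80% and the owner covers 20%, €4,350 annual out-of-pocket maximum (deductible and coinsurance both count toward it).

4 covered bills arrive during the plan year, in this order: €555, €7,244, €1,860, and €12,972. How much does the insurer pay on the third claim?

Bill 1, €555: fully absorbed by the deductible. Cost to owner: €555. OOP to date €555. Insurer: €555 − €555 = €0.
Bill 2, €7,244: deductible takes €395, €6,849 remains; owner's 20% is €1,369.80. Owner owes €1,764.80 (running OOP €2,319.80). Insurer: €7,244 − €1,764.80 = €5,479.20.
Bill 3, €1,860: deductible met; 20% of €1,860 = €372. Cost to owner: €372. OOP to date €2,691.80. Insurer: €1,860 − €372 = €1,488.

€1,488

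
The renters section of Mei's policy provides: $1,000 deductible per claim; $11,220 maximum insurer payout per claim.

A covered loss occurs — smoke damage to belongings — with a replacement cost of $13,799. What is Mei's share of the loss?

Subtract the deductible: $13,799 − $1,000 = $12,799.
$12,799 exceeds the $11,220 limit, so the insurer pays the limit: $11,220.
Out of pocket: $13,799 − $11,220 = $2,579.

$2,579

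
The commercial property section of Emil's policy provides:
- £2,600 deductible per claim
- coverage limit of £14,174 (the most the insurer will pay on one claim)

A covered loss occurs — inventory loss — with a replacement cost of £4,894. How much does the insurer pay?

Subtract the deductible: £4,894 − £2,600 = £2,294.
£2,294 ≤ £14,174, so the limit doesn't bind; insurer pays £2,294.

£2,294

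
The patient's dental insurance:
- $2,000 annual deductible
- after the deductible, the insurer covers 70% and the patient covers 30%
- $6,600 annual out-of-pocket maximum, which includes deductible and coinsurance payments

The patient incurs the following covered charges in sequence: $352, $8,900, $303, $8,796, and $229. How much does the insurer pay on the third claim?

Claim 1 ($352): entire amount goes to the deductible. Patient pays $352; OOP now $352. Insurer: $352 − $352 = $0.
Claim 2 ($8,900): deductible takes $1,648, $7,252 remains; 30% of $7,252 = $2,175.60. Patient owes $3,823.60 (running OOP $4,175.60). Insurer: $8,900 − $3,823.60 = $5,076.40.
Claim 3 ($303): deductible already satisfied, so patient's share is 30% × $303 = $90.90. Patient owes $90.90 (running OOP $4,266.50). Insurer: $303 − $90.90 = $212.10.

$212.10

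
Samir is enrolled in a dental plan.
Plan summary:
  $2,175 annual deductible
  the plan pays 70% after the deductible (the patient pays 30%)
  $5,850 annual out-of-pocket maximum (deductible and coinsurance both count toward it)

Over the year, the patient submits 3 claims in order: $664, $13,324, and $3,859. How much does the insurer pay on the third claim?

$3,727.90

Bill 1, $664: all of it applies to the deductible. Patient pays $664; OOP now $664. Insurer: $664 − $664 = $0.
Bill 2, $13,324: $1,511 to deductible, leaving $11,813; coinsurance $11,813 × 30% = $3,543.90. Cost to patient: $5,054.90. OOP to date $5,718.90. Insurer: $13,324 − $5,054.90 = $8,269.10.
Bill 3, $3,859: 30% coinsurance on $3,859 = $1,157.70. Adding that to $5,718.90 gives $6,876.60, past the $5,850 cap; patient pays only $5,850 − $5,718.90 = $131.10. Plan pays $3,859 − $131.10 = $3,727.90.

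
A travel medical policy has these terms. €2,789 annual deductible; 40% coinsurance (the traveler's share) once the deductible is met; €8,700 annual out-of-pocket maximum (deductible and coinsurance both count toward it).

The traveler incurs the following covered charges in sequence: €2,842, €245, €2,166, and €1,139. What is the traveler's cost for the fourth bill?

€455.60

#1 (€2,842): €2,789 to deductible, leaving €53; 40% of €53 = €21.20. Traveler owes €2,810.20 (running OOP €2,810.20).
#2 (€245): deductible already satisfied, so traveler's share is 40% × €245 = €98. Cost to traveler: €98. OOP to date €2,908.20.
#3 (€2,166): deductible met; 40% of €2,166 = €866.40. Traveler pays €866.40; OOP now €3,774.60.
#4 (€1,139): deductible met; 40% of €1,139 = €455.60. Traveler owes €455.60 (running OOP €4,230.20).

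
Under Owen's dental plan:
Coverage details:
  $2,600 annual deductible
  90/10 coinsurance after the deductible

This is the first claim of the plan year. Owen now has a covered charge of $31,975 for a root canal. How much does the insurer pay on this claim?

$26,437.50

The full $2,600 deductible is still open; $2,600 of this bill applies to it.
That leaves $31,975 − $2,600 = $29,375 for coinsurance.
10% of $29,375 = $2,937.50 falls to the patient.
That puts the patient's cost at $2,600 + $2,937.50 = $5,537.50.
Insurer pays the balance: $31,975 − $5,537.50 = $26,437.50.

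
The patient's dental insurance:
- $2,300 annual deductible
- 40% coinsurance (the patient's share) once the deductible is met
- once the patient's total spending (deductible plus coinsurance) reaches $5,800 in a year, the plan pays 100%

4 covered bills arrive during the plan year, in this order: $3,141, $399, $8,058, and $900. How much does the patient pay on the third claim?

$3,004

#1 ($3,141): $2,300 to deductible, leaving $841; patient's 40% is $336.40. Patient pays $2,636.40; OOP now $2,636.40.
#2 ($399): 40% coinsurance on $399 = $159.60. Patient pays $159.60; OOP now $2,796.
#3 ($8,058): deductible met; 40% of $8,058 = $3,223.20. That would push OOP to $6,019.20, over the $5,800 cap, so patient pays $5,800 − $2,796 = $3,004.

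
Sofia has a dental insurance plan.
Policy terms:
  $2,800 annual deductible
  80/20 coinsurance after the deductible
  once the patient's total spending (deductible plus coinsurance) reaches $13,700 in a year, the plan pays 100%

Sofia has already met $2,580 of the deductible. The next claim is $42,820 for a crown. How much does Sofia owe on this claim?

$2,580 of the $2,800 deductible is already met, leaving $220.
The remaining $42,600 (= $42,820 − $220) moves to coinsurance.
Coinsurance: $42,600 × 20% = $8,520.
Patient responsibility before any cap: $220 + $8,520 = $8,740.
Total out-of-pocket so far would be $2,580 + $8,740 = $11,320, below the $13,700 cap — no reduction.

$8,740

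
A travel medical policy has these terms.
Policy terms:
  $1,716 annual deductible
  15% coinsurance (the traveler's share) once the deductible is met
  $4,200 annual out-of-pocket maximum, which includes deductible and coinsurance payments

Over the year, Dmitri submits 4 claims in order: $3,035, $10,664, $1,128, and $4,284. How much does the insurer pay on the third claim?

$958.80

Claim 1 ($3,035): $1,716 to deductible, leaving $1,319; 15% of $1,319 = $197.85. Traveler owes $1,913.85 (running OOP $1,913.85). Plan pays $3,035 − $1,913.85 = $1,121.15.
Claim 2 ($10,664): deductible already satisfied, so traveler's share is 15% × $10,664 = $1,599.60. Traveler owes $1,599.60 (running OOP $3,513.45). Insurer: $10,664 − $1,599.60 = $9,064.40.
Claim 3 ($1,128): deductible already satisfied, so traveler's share is 15% × $1,128 = $169.20. Traveler pays $169.20; OOP now $3,682.65. Insurer: $1,128 − $169.20 = $958.80.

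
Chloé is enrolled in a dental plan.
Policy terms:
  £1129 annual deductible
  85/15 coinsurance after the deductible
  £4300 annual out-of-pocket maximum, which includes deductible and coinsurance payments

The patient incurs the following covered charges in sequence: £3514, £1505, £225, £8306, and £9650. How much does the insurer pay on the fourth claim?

£7060.10

Bill 1, £3514: deductible takes £1129, £2385 remains; coinsurance £2385 × 15% = £357.75. Cost to patient: £1486.75. OOP to date £1486.75. Insurer: £3514 − £1486.75 = £2027.25.
Bill 2, £1505: deductible met; 15% of £1505 = £225.75. Patient pays £225.75; OOP now £1712.50. Insurer: £1505 − £225.75 = £1279.25.
Bill 3, £225: deductible met; 15% of £225 = £33.75. Patient pays £33.75; OOP now £1746.25. Plan pays £225 − £33.75 = £191.25.
Bill 4, £8306: deductible already satisfied, so patient's share is 15% × £8306 = £1245.90. Cost to patient: £1245.90. OOP to date £2992.15. Plan pays £8306 − £1245.90 = £7060.10.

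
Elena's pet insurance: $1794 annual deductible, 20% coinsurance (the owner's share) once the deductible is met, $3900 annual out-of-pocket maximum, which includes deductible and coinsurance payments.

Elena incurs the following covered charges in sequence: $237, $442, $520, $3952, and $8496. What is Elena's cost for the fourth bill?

$1266.40

Claim 1 ($237): all of it applies to the deductible. Owner pays $237; OOP now $237.
Claim 2 ($442): fully absorbed by the deductible. Owner owes $442 (running OOP $679).
Claim 3 ($520): entire amount goes to the deductible. Owner owes $520 (running OOP $1199).
Claim 4 ($3952): $595 finishes the deductible; $3357 goes to coinsurance; owner's 20% is $671.40. Owner pays $1266.40; OOP now $2465.40.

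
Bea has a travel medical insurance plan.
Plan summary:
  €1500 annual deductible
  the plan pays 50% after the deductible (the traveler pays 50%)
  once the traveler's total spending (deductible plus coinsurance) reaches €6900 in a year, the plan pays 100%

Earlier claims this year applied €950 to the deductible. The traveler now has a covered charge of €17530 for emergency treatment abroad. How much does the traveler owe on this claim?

€5950

€950 of the €1500 deductible is already met, leaving €550.
After the €550 deductible portion, €17530 − €550 = €16980 is subject to coinsurance.
Traveler's 50% share of €16980 is €8490.
So the traveler owes €550 + €8490 = €9040 before any cap.
Year-to-date out-of-pocket would reach €950 + €9040 = €9990, above the €6900 maximum, so the traveler pays only €6900 − €950 = €5950.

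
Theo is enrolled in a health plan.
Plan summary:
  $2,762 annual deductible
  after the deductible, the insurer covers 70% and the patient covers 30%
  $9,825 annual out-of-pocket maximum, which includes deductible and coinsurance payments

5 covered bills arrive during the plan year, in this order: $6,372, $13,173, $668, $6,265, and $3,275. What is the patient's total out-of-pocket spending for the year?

#1 ($6,372): $2,762 to deductible, leaving $3,610; 30% of $3,610 = $1,083. Cost to patient: $3,845. OOP to date $3,845.
#2 ($13,173): deductible already satisfied, so patient's share is 30% × $13,173 = $3,951.90. Patient owes $3,951.90 (running OOP $7,796.90).
#3 ($668): 30% coinsurance on $668 = $200.40. Patient owes $200.40 (running OOP $7,997.30).
#4 ($6,265): deductible met; 30% of $6,265 = $1,879.50. OOP would hit $9,876.80 > $9,825, so the cap limits the patient to $9,825 − $7,997.30 = $1,827.70.
#5 ($3,275): 30% coinsurance on $3,275 = $982.50. That would push OOP to $10,807.50, over the $9,825 cap, so patient pays $9,825 − $9,825 = $0.
Summing the patient's payments: $3,845 + $3,951.90 + $200.40 + $1,827.70 + $0 = $9,825.

$9,825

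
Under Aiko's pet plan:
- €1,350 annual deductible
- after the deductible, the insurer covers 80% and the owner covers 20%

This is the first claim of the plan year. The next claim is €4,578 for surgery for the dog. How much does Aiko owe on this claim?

€1,995.60

Nothing has been paid toward the €1,350 deductible, so the first €1,350 of this charge is applied there.
After the €1,350 deductible portion, €4,578 − €1,350 = €3,228 is subject to coinsurance.
20% of €3,228 = €645.60 falls to the owner.
That puts the owner's cost at €1,350 + €645.60 = €1,995.60.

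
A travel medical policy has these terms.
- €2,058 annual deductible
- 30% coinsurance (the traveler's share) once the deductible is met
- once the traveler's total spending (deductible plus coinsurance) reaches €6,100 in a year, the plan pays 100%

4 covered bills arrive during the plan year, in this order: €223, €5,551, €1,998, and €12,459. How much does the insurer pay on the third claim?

Claim 1 — €223: entire amount goes to the deductible. Traveler owes €223 (running OOP €223). Plan pays €223 − €223 = €0.
Claim 2 — €5,551: €1,835 to deductible, leaving €3,716; 30% of €3,716 = €1,114.80. Traveler pays €2,949.80; OOP now €3,172.80. Insurer: €5,551 − €2,949.80 = €2,601.20.
Claim 3 — €1,998: 30% coinsurance on €1,998 = €599.40. Cost to traveler: €599.40. OOP to date €3,772.20. Plan pays €1,998 − €599.40 = €1,398.60.

€1,398.60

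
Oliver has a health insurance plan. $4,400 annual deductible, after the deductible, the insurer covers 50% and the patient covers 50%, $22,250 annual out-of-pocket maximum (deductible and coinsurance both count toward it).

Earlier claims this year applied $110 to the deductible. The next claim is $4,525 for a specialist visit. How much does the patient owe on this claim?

$4,407.50

Deductible still to meet: $4,400 − $110 = $4,290.
After the $4,290 deductible portion, $4,525 − $4,290 = $235 is subject to coinsurance.
50% of $235 = $117.50 falls to the patient.
So the patient owes $4,290 + $117.50 = $4,407.50 before any cap.
Year-to-date out-of-pocket becomes $110 + $4,407.50 = $4,517.50, still under the $22,250 maximum, so no cap applies.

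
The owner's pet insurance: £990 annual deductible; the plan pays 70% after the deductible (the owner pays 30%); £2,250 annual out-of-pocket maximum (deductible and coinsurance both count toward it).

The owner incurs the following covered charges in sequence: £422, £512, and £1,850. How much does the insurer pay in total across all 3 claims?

£1,255.80

Claim 1 (£422): fully absorbed by the deductible. Owner owes £422 (running OOP £422). Insurer: £422 − £422 = £0.
Claim 2 (£512): all of it applies to the deductible. Owner pays £512; OOP now £934. Insurer: £512 − £512 = £0.
Claim 3 (£1,850): deductible takes £56, £1,794 remains; coinsurance £1,794 × 30% = £538.20. Owner owes £594.20 (running OOP £1,528.20). Plan pays £1,850 − £594.20 = £1,255.80.
Insurer total: £0 + £0 + £1,255.80 = £1,255.80.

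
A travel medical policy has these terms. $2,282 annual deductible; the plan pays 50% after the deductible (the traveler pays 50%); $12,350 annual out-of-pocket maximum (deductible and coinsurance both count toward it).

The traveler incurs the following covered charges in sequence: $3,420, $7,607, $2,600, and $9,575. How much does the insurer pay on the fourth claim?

Claim 1 — $3,420: $2,282 finishes the deductible; $1,138 goes to coinsurance; coinsurance $1,138 × 50% = $569. Traveler pays $2,851; OOP now $2,851. Insurer: $3,420 − $2,851 = $569.
Claim 2 — $7,607: deductible met; 50% of $7,607 = $3,803.50. Traveler owes $3,803.50 (running OOP $6,654.50). Plan pays $7,607 − $3,803.50 = $3,803.50.
Claim 3 — $2,600: deductible met; 50% of $2,600 = $1,300. Traveler owes $1,300 (running OOP $7,954.50). Insurer: $2,600 − $1,300 = $1,300.
Claim 4 — $9,575: 50% coinsurance on $9,575 = $4,787.50. OOP would hit $12,742 > $12,350, so the cap limits the traveler to $12,350 − $7,954.50 = $4,395.50. Insurer: $9,575 − $4,395.50 = $5,179.50.

$5,179.50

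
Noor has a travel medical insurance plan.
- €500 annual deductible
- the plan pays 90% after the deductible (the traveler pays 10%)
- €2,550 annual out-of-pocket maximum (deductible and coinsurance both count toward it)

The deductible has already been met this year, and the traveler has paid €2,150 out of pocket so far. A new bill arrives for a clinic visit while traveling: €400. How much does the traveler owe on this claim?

€40

The deductible is already satisfied, so the full bill goes to coinsurance.
10% of €400 = €40 falls to the traveler.
Year-to-date out-of-pocket becomes €2,150 + €40 = €2,190, still under the €2,550 maximum, so no cap applies.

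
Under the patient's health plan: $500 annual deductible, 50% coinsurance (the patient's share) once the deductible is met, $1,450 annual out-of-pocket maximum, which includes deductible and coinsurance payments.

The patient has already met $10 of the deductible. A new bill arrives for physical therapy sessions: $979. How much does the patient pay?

Deductible still to meet: $500 − $10 = $490.
That leaves $979 − $490 = $489 for coinsurance.
Patient's 50% share of $489 is $244.50.
That puts the patient's cost at $490 + $244.50 = $734.50 before any cap.
Year-to-date out-of-pocket becomes $10 + $734.50 = $744.50, still under the $1,450 maximum, so no cap applies.

$734.50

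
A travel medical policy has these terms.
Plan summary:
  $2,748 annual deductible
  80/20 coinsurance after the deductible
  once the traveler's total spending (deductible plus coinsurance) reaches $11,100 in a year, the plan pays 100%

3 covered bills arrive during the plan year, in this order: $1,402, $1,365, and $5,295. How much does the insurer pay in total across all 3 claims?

$4,251.20

Claim 1 — $1,402: all of it applies to the deductible. Traveler owes $1,402 (running OOP $1,402). Insurer: $1,402 − $1,402 = $0.
Claim 2 — $1,365: $1,346 to deductible, leaving $19; coinsurance $19 × 20% = $3.80. Traveler owes $1,349.80 (running OOP $2,751.80). Insurer: $1,365 − $1,349.80 = $15.20.
Claim 3 — $5,295: 20% coinsurance on $5,295 = $1,059. Cost to traveler: $1,059. OOP to date $3,810.80. Insurer: $5,295 − $1,059 = $4,236.
Insurer total: $0 + $15.20 + $4,236 = $4,251.20.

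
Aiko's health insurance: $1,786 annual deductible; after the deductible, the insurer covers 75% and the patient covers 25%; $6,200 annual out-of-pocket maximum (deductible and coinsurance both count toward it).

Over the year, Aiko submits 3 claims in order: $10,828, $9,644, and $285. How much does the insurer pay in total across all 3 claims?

$14,557

Claim 1 ($10,828): $1,786 finishes the deductible; $9,042 goes to coinsurance; patient's 25% is $2,260.50. Patient owes $4,046.50 (running OOP $4,046.50). Plan pays $10,828 − $4,046.50 = $6,781.50.
Claim 2 ($9,644): deductible met; 25% of $9,644 = $2,411. Adding that to $4,046.50 gives $6,457.50, past the $6,200 cap; patient pays only $6,200 − $4,046.50 = $2,153.50. Insurer: $9,644 − $2,153.50 = $7,490.50.
Claim 3 ($285): deductible already satisfied, so patient's share is 25% × $285 = $71.25. OOP would hit $6,271.25 > $6,200, so the cap limits the patient to $6,200 − $6,200 = $0. Insurer: $285 − $0 = $285.
Insurer total = bills − patient's total = $20,757 − $6,200 = $14,557.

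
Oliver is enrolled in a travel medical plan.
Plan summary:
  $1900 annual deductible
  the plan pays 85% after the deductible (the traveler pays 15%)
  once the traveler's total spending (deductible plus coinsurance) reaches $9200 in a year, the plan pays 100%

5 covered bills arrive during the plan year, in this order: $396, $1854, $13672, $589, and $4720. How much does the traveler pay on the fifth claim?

Claim 1 — $396: entire amount goes to the deductible. Traveler pays $396; OOP now $396.
Claim 2 — $1854: $1504 finishes the deductible; $350 goes to coinsurance; traveler's 15% is $52.50. Cost to traveler: $1556.50. OOP to date $1952.50.
Claim 3 — $13672: deductible already satisfied, so traveler's share is 15% × $13672 = $2050.80. Cost to traveler: $2050.80. OOP to date $4003.30.
Claim 4 — $589: deductible already satisfied, so traveler's share is 15% × $589 = $88.35. Cost to traveler: $88.35. OOP to date $4091.65.
Claim 5 — $4720: deductible met; 15% of $4720 = $708. Traveler pays $708; OOP now $4799.65.

$708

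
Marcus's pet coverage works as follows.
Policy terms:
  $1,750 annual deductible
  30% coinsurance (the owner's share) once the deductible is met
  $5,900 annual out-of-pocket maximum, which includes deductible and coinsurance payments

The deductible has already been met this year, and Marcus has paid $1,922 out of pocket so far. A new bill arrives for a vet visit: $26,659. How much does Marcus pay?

$3,978

With the deductible met, the entire $26,659 is subject to coinsurance.
30% of $26,659 = $7,997.70 falls to the owner.
Year-to-date out-of-pocket would reach $1,922 + $7,997.70 = $9,919.70, above the $5,900 maximum, so the owner pays only $5,900 − $1,922 = $3,978.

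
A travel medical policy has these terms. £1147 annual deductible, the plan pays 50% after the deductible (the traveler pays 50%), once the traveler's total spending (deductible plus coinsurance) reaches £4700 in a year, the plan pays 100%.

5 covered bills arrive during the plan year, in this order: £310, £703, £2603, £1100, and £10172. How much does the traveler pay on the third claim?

£1368.50

#1 (£310): all of it applies to the deductible. Cost to traveler: £310. OOP to date £310.
#2 (£703): entire amount goes to the deductible. Traveler owes £703 (running OOP £1013).
#3 (£2603): deductible takes £134, £2469 remains; traveler's 50% is £1234.50. Traveler owes £1368.50 (running OOP £2381.50).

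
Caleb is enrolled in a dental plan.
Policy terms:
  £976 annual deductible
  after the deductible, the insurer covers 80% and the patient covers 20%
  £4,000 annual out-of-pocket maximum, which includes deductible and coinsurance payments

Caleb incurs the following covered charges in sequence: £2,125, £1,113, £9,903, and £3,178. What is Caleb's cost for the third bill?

Bill 1, £2,125: £976 to deductible, leaving £1,149; 20% of £1,149 = £229.80. Cost to patient: £1,205.80. OOP to date £1,205.80.
Bill 2, £1,113: deductible met; 20% of £1,113 = £222.60. Patient pays £222.60; OOP now £1,428.40.
Bill 3, £9,903: 20% coinsurance on £9,903 = £1,980.60. Cost to patient: £1,980.60. OOP to date £3,409.

£1,980.60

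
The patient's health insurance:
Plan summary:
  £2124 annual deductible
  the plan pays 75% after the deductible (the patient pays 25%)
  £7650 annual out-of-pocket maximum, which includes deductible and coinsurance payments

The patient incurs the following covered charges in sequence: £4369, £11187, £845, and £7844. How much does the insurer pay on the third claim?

Claim 1 (£4369): £2124 to deductible, leaving £2245; 25% of £2245 = £561.25. Patient owes £2685.25 (running OOP £2685.25). Insurer: £4369 − £2685.25 = £1683.75.
Claim 2 (£11187): deductible met; 25% of £11187 = £2796.75. Patient owes £2796.75 (running OOP £5482). Insurer: £11187 − £2796.75 = £8390.25.
Claim 3 (£845): 25% coinsurance on £845 = £211.25. Patient owes £211.25 (running OOP £5693.25). Insurer: £845 − £211.25 = £633.75.

£633.75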